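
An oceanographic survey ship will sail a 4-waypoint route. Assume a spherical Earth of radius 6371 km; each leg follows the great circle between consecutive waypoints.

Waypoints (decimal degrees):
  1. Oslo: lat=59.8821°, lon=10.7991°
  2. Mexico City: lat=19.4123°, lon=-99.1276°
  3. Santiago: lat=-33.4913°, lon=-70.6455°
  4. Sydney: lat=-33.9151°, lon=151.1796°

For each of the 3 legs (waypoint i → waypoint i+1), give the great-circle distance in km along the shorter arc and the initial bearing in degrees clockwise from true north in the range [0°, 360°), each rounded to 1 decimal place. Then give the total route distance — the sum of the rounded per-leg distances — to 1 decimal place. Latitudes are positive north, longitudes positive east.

Leg 1: φ1=1.0451398, φ2=0.3388086, Δφ=-0.7063313, Δλ=-1.9185829 rad; a=sin²(Δφ/2)+cosφ1·cosφ2·sin²(Δλ/2)=0.4369005279; c=2·atan2(√a, √(1-a))=1.444259981; dist=6371·c=9201.380 ≈ 9201.4 km; running total=9201.4 km
Leg 1 bearing: y=sinΔλ·cosφ2=-0.88668430, x=cosφ1·sinφ2-sinφ1·cosφ2·cosΔλ=0.44481994; θ=atan2(y, x)=-63.3586° <0 so +360° → 296.6414° ≈ 296.6°
Leg 2: φ1=0.3388086, φ2=-0.5845335, Δφ=-0.9233420, Δλ=0.4971064 rad; a=sin²(Δφ/2)+cosφ1·cosφ2·sin²(Δλ/2)=0.2460212328; c=2·atan2(√a, √(1-a))=1.037984348; dist=6371·c=6612.998 ≈ 6613.0 km; running total=15814.4 km
Leg 2 bearing: y=sinΔλ·cosφ2=0.39770692, x=cosφ1·sinφ2-sinφ1·cosφ2·cosΔλ=-0.76407352; θ=atan2(y, x)=152.5026° ≈ 152.5°
Leg 3: φ1=-0.5845335, φ2=-0.5919302, Δφ=-0.0073967, Δλ=3.8715784 rad; a=sin²(Δφ/2)+cosφ1·cosφ2·sin²(Δλ/2)=0.6039192389; c=2·atan2(√a, √(1-a))=1.780160989; dist=6371·c=11341.406 ≈ 11341.4 km; running total=27155.8 km
Leg 3 bearing: y=sinΔλ·cosφ2=-0.55340311, x=cosφ1·sinφ2-sinφ1·cosφ2·cosΔλ=-0.80656566; θ=atan2(y, x)=-145.5451° <0 so +360° → 214.4549° ≈ 214.5°

Leg 1: dist=9201.4 km, bearing=296.6°
Leg 2: dist=6613.0 km, bearing=152.5°
Leg 3: dist=11341.4 km, bearing=214.5°
Total: 27155.8 km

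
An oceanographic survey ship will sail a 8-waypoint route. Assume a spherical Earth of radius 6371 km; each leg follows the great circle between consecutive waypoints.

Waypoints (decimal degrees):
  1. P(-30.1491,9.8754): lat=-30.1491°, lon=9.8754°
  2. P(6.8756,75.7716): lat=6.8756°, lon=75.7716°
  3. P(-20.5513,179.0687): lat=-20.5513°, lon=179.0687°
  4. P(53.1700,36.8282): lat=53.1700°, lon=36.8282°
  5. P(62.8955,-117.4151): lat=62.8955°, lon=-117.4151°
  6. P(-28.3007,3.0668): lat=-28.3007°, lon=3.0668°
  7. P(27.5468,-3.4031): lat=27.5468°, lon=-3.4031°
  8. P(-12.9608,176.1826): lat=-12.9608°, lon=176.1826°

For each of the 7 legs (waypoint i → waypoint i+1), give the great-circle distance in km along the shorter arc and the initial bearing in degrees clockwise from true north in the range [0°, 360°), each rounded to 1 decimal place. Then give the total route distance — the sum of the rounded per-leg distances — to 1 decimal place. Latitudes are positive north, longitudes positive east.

Leg 1: φ1=-0.5262011, φ2=0.1200019, Δφ=0.6462029, Δλ=1.1501057 rad; a=sin²(Δφ/2)+cosφ1·cosφ2·sin²(Δλ/2)=0.3547609376; c=2·atan2(√a, √(1-a))=1.276069857; dist=6371·c=8129.841 ≈ 8129.8 km; running total=8129.8 km
Leg 1 bearing: y=sinΔλ·cosφ2=0.90624256, x=cosφ1·sinφ2-sinφ1·cosφ2·cosΔλ=0.30715937; θ=atan2(y, x)=71.2766° ≈ 71.3°
Leg 2: φ1=0.1200019, φ2=-0.3586879, Δφ=-0.4786897, Δλ=1.8028745 rad; a=sin²(Δφ/2)+cosφ1·cosφ2·sin²(Δλ/2)=0.6279195868; c=2·atan2(√a, √(1-a))=1.829511994; dist=6371·c=11655.821 ≈ 11655.8 km; running total=19785.6 km
Leg 2 bearing: y=sinΔλ·cosφ2=0.91125497, x=cosφ1·sinφ2-sinφ1·cosφ2·cosΔλ=-0.32273936; θ=atan2(y, x)=109.5026° ≈ 109.5°
Leg 3: φ1=-0.3586879, φ2=0.9279916, Δφ=1.2866794, Δλ=-2.4825651 rad; a=sin²(Δφ/2)+cosφ1·cosφ2·sin²(Δλ/2)=0.8623675049; c=2·atan2(√a, √(1-a))=2.381446057; dist=6371·c=15172.193 ≈ 15172.2 km; running total=34957.8 km
Leg 3 bearing: y=sinΔλ·cosφ2=-0.36706781, x=cosφ1·sinφ2-sinφ1·cosφ2·cosΔλ=0.58311267; θ=atan2(y, x)=-32.1903° <0 so +360° → 327.8097° ≈ 327.8°
Leg 4: φ1=0.9279916, φ2=1.0977336, Δφ=0.1697420, Δλ=-2.6920534 rad; a=sin²(Δφ/2)+cosφ1·cosφ2·sin²(Δλ/2)=0.2667334842; c=2·atan2(√a, √(1-a))=1.085429295; dist=6371·c=6915.270 ≈ 6915.3 km; running total=41873.1 km
Leg 4 bearing: y=sinΔλ·cosφ2=-0.19798769, x=cosφ1·sinφ2-sinφ1·cosφ2·cosΔλ=0.86206021; θ=atan2(y, x)=-12.9347° <0 so +360° → 347.0653° ≈ 347.1°
Leg 5: φ1=1.0977336, φ2=-0.4939404, Δφ=-1.5916740, Δλ=2.1028058 rad; a=sin²(Δφ/2)+cosφ1·cosφ2·sin²(Δλ/2)=0.8127624053; c=2·atan2(√a, √(1-a))=2.246600336; dist=6371·c=14313.091 ≈ 14313.1 km; running total=56186.2 km
Leg 5 bearing: y=sinΔλ·cosφ2=0.75878110, x=cosφ1·sinφ2-sinφ1·cosφ2·cosΔλ=0.18157629; θ=atan2(y, x)=76.5422° ≈ 76.5°
Leg 6: φ1=-0.4939404, φ2=0.4807824, Δφ=0.9747228, Δλ=-0.1129211 rad; a=sin²(Δφ/2)+cosφ1·cosφ2·sin²(Δλ/2)=0.2217871690; c=2·atan2(√a, √(1-a))=0.980718534; dist=6371·c=6248.158 ≈ 6248.2 km; running total=62434.4 km
Leg 6 bearing: y=sinΔλ·cosφ2=-0.09990694, x=cosφ1·sinφ2-sinφ1·cosφ2·cosΔλ=0.82486913; θ=atan2(y, x)=-6.9059° <0 so +360° → 353.0941° ≈ 353.1°
Leg 7: φ1=0.4807824, φ2=-0.2262086, Δφ=-0.7069910, Δλ=3.1343618 rad; a=sin²(Δφ/2)+cosφ1·cosφ2·sin²(Δλ/2)=0.9838740726; c=2·atan2(√a, √(1-a))=2.886929248; dist=6371·c=18392.626 ≈ 18392.6 km; running total=80827.0 km
Leg 7 bearing: y=sinΔλ·cosφ2=0.00704662, x=cosφ1·sinφ2-sinφ1·cosφ2·cosΔλ=0.25182111; θ=atan2(y, x)=1.6029° ≈ 1.6°

Leg 1: dist=8129.8 km, bearing=71.3°
Leg 2: dist=11655.8 km, bearing=109.5°
Leg 3: dist=15172.2 km, bearing=327.8°
Leg 4: dist=6915.3 km, bearing=347.1°
Leg 5: dist=14313.1 km, bearing=76.5°
Leg 6: dist=6248.2 km, bearing=353.1°
Leg 7: dist=18392.6 km, bearing=1.6°
Total: 80827.0 km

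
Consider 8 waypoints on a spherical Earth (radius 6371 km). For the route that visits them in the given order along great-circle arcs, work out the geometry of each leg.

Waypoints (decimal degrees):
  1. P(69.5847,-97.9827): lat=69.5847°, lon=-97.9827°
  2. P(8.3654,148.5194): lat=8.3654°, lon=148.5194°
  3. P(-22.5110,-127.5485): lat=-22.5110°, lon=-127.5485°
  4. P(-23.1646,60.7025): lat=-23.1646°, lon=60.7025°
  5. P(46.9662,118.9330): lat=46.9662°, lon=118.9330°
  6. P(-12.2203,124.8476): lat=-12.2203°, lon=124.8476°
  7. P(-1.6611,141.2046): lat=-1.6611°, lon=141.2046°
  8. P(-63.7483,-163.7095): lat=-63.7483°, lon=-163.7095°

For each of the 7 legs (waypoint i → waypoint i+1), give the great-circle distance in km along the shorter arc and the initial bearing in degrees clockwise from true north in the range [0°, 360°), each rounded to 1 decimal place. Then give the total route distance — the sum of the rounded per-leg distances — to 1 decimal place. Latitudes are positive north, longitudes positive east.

Leg 1: dist=10015.5 km, bearing=294.9°
Leg 2: dist=9746.8 km, bearing=113.2°
Leg 3: dist=14858.4 km, bearing=190.5°
Leg 4: dist=9734.8 km, bearing=35.5°
Leg 5: dist=6607.5 km, bearing=173.3°
Leg 6: dist=2151.4 km, bearing=58.2°
Leg 7: dist=8205.8 km, bearing=157.8°
Total: 61320.2 km

Leg 1: φ1=1.2144821, φ2=0.1460038, Δφ=-1.0684784, Δλ=4.3022733 rad; a=sin²(Δφ/2)+cosφ1·cosφ2·sin²(Δλ/2)=0.5006268002; c=2·atan2(√a, √(1-a))=1.572049927; dist=6371·c=10015.530 ≈ 10015.5 km; running total=10015.5 km
Leg 1 bearing: y=sinΔλ·cosφ2=-0.90731735, x=cosφ1·sinφ2-sinφ1·cosφ2·cosΔλ=0.42044459; θ=atan2(y, x)=-65.1373° <0 so +360° → 294.8627° ≈ 294.9°
Leg 2: φ1=0.1460038, φ2=-0.3928911, Δφ=-0.5388948, Δλ=-4.8182938 rad; a=sin²(Δφ/2)+cosφ1·cosφ2·sin²(Δλ/2)=0.4795434884; c=2·atan2(√a, √(1-a))=1.529871881; dist=6371·c=9746.814 ≈ 9746.8 km; running total=19762.3 km
Leg 2 bearing: y=sinΔλ·cosφ2=0.91863026, x=cosφ1·sinφ2-sinφ1·cosφ2·cosΔλ=-0.39299437; θ=atan2(y, x)=113.1615° ≈ 113.2°
Leg 3: φ1=-0.3928911, φ2=-0.4042985, Δφ=-0.0114075, Δλ=3.2855998 rad; a=sin²(Δφ/2)+cosφ1·cosφ2·sin²(Δλ/2)=0.8449642593; c=2·atan2(√a, √(1-a))=2.332186627; dist=6371·c=14858.361 ≈ 14858.4 km; running total=34620.7 km
Leg 3 bearing: y=sinΔλ·cosφ2=-0.13193992, x=cosφ1·sinφ2-sinφ1·cosφ2·cosΔλ=-0.71175171; θ=atan2(y, x)=-169.4981° <0 so +360° → 190.5019° ≈ 190.5°
Leg 4: φ1=-0.4042985, φ2=0.8197148, Δφ=1.2240134, Δλ=1.0163140 rad; a=sin²(Δφ/2)+cosφ1·cosφ2·sin²(Δλ/2)=0.4786015511; c=2·atan2(√a, √(1-a))=1.527986354; dist=6371·c=9734.801 ≈ 9734.8 km; running total=44355.5 km
Leg 4 bearing: y=sinΔλ·cosφ2=0.58018335, x=cosφ1·sinφ2-sinφ1·cosφ2·cosΔλ=0.81336075; θ=atan2(y, x)=35.5009° ≈ 35.5°
Leg 5: φ1=0.8197148, φ2=-0.2132845, Δφ=-1.0329993, Δλ=0.1032292 rad; a=sin²(Δφ/2)+cosφ1·cosφ2·sin²(Δλ/2)=0.2456526484; c=2·atan2(√a, √(1-a))=1.037128334; dist=6371·c=6607.545 ≈ 6607.5 km; running total=50963.0 km
Leg 5 bearing: y=sinΔλ·cosφ2=0.10071108, x=cosφ1·sinφ2-sinφ1·cosφ2·cosΔλ=-0.85503624; θ=atan2(y, x)=173.2823° ≈ 173.3°
Leg 6: φ1=-0.2132845, φ2=-0.0289917, Δφ=0.1842928, Δλ=0.2854835 rad; a=sin²(Δφ/2)+cosφ1·cosφ2·sin²(Δλ/2)=0.0282372880; c=2·atan2(√a, √(1-a))=0.337681188; dist=6371·c=2151.367 ≈ 2151.4 km; running total=53114.4 km
Leg 6 bearing: y=sinΔλ·cosφ2=0.28150307, x=cosφ1·sinφ2-sinφ1·cosφ2·cosΔλ=0.17468770; θ=atan2(y, x)=58.1782° ≈ 58.2°
Leg 7: φ1=-0.0289917, φ2=-1.1126177, Δφ=-1.0836261, Δλ=-5.3217550 rad; a=sin²(Δφ/2)+cosφ1·cosφ2·sin²(Δλ/2)=0.3604752169; c=2·atan2(√a, √(1-a))=1.287992110; dist=6371·c=8205.798 ≈ 8205.8 km; running total=61320.2 km
Leg 7 bearing: y=sinΔλ·cosφ2=0.36270343, x=cosφ1·sinφ2-sinφ1·cosφ2·cosΔλ=-0.88914428; θ=atan2(y, x)=157.8083° ≈ 157.8°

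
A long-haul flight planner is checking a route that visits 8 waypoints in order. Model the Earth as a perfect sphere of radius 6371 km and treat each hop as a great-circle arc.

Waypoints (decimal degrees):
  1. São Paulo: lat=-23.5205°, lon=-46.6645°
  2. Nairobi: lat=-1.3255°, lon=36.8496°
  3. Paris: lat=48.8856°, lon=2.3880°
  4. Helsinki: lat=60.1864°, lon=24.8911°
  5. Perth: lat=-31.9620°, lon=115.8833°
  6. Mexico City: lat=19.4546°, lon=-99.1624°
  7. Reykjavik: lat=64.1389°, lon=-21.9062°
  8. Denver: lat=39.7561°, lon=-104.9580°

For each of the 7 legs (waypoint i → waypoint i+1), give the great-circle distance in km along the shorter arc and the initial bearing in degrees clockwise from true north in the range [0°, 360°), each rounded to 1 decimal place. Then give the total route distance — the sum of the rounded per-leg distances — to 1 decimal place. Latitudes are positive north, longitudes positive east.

Leg 1: dist=9287.5 km, bearing=88.6°
Leg 2: dist=6489.2 km, bearing=334.1°
Leg 3: dist=1903.0 km, bearing=40.3°
Leg 4: dist=13100.3 km, bearing=106.4°
Leg 5: dist=16259.5 km, bearing=103.1°
Leg 6: dist=7452.1 km, bearing=27.5°
Leg 7: dist=5779.1 km, bearing=284.4°
Total: 60270.7 km

Leg 1: φ1=-0.4105102, φ2=-0.0231343, Δφ=0.3873758, Δλ=1.4575960 rad; a=sin²(Δφ/2)+cosφ1·cosφ2·sin²(Δλ/2)=0.4436111799; c=2·atan2(√a, √(1-a))=1.457778242; dist=6371·c=9287.505 ≈ 9287.5 km; running total=9287.5 km
Leg 1 bearing: y=sinΔλ·cosφ2=0.99333381, x=cosφ1·sinφ2-sinφ1·cosφ2·cosΔλ=0.02385679; θ=atan2(y, x)=88.6242° ≈ 88.6°
Leg 2: φ1=-0.0231343, φ2=0.8532147, Δφ=0.8763490, Δλ=-0.6014684 rad; a=sin²(Δφ/2)+cosφ1·cosφ2·sin²(Δλ/2)=0.2377035868; c=2·atan2(√a, √(1-a))=1.018559550; dist=6371·c=6489.243 ≈ 6489.2 km; running total=15776.7 km
Leg 2 bearing: y=sinΔλ·cosφ2=-0.37208542, x=cosφ1·sinφ2-sinφ1·cosφ2·cosΔλ=0.76573808; θ=atan2(y, x)=-25.9159° <0 so +360° → 334.0841° ≈ 334.1°
Leg 3: φ1=0.8532147, φ2=1.0504508, Δφ=0.1972362, Δλ=0.3927532 rad; a=sin²(Δφ/2)+cosφ1·cosφ2·sin²(Δλ/2)=0.0221403768; c=2·atan2(√a, √(1-a))=0.298702078; dist=6371·c=1903.031 ≈ 1903.0 km; running total=17679.7 km
Leg 3 bearing: y=sinΔλ·cosφ2=0.19028737, x=cosφ1·sinφ2-sinφ1·cosφ2·cosΔλ=0.22448037; θ=atan2(y, x)=40.2873° ≈ 40.3°
Leg 4: φ1=1.0504508, φ2=-0.5578421, Δφ=-1.6082930, Δλ=1.5881135 rad; a=sin²(Δφ/2)+cosφ1·cosφ2·sin²(Δλ/2)=0.7332995674; c=2·atan2(√a, √(1-a))=2.056238094; dist=6371·c=13100.293 ≈ 13100.3 km; running total=30780.0 km
Leg 4 bearing: y=sinΔλ·cosφ2=0.84827216, x=cosφ1·sinφ2-sinφ1·cosφ2·cosΔλ=-0.25043880; θ=atan2(y, x)=106.4484° ≈ 106.4°
Leg 5: φ1=-0.5578421, φ2=0.3395468, Δφ=0.8973890, Δλ=-3.7532555 rad; a=sin²(Δφ/2)+cosφ1·cosφ2·sin²(Δλ/2)=0.9156153108; c=2·atan2(√a, √(1-a))=2.552113997; dist=6371·c=16259.518 ≈ 16259.5 km; running total=47039.5 km
Leg 5 bearing: y=sinΔλ·cosφ2=0.54144438, x=cosφ1·sinφ2-sinφ1·cosφ2·cosΔλ=-0.12606996; θ=atan2(y, x)=103.1072° ≈ 103.1°
Leg 6: φ1=0.3395468, φ2=1.1194350, Δφ=0.7798882, Δλ=1.3483751 rad; a=sin²(Δφ/2)+cosφ1·cosφ2·sin²(Δλ/2)=0.3047840895; c=2·atan2(√a, √(1-a))=1.169695732; dist=6371·c=7452.132 ≈ 7452.1 km; running total=54491.6 km
Leg 6 bearing: y=sinΔλ·cosφ2=0.42544591, x=cosφ1·sinφ2-sinφ1·cosφ2·cosΔλ=0.81643051; θ=atan2(y, x)=27.5242° ≈ 27.5°
Leg 7: φ1=1.1194350, φ2=0.6938748, Δφ=-0.4255601, Δλ=-1.4495274 rad; a=sin²(Δφ/2)+cosφ1·cosφ2·sin²(Δλ/2)=0.1919793668; c=2·atan2(√a, √(1-a))=0.907089159; dist=6371·c=5779.065 ≈ 5779.1 km; running total=60270.7 km
Leg 7 bearing: y=sinΔλ·cosφ2=-0.76312782, x=cosφ1·sinφ2-sinφ1·cosφ2·cosΔλ=0.19526672; θ=atan2(y, x)=-75.6473° <0 so +360° → 284.3527° ≈ 284.4°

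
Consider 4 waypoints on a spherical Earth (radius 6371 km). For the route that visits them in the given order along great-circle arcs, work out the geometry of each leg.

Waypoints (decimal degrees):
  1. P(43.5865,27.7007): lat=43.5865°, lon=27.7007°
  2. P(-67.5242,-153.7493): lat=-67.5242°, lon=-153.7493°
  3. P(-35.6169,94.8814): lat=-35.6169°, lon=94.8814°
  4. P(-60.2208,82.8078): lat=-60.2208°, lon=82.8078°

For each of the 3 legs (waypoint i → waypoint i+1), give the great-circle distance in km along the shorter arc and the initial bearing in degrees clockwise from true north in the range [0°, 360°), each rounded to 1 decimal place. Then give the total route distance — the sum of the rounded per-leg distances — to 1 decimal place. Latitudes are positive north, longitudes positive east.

Leg 1: dist=17351.9 km, bearing=178.6°
Leg 2: dist=7211.7 km, bearing=236.7°
Leg 3: dist=2869.4 km, bearing=193.8°
Total: 27433.0 km

Leg 1: φ1=0.7607279, φ2=-1.1785196, Δφ=-1.9392475, Δλ=-3.1668999 rad; a=sin²(Δφ/2)+cosφ1·cosφ2·sin²(Δλ/2)=0.9569492547; c=2·atan2(√a, √(1-a))=2.723582491; dist=6371·c=17351.944 ≈ 17351.9 km; running total=17351.9 km
Leg 1 bearing: y=sinΔλ·cosφ2=0.00967377, x=cosφ1·sinφ2-sinφ1·cosφ2·cosΔλ=-0.40582747; θ=atan2(y, x)=178.6345° ≈ 178.6°
Leg 2: φ1=-1.1785196, φ2=-0.6216322, Δφ=0.5568874, Δλ=4.3394243 rad; a=sin²(Δφ/2)+cosφ1·cosφ2·sin²(Δλ/2)=0.2875566028; c=2·atan2(√a, √(1-a))=1.131959500; dist=6371·c=7211.714 ≈ 7211.7 km; running total=24563.6 km
Leg 2 bearing: y=sinΔλ·cosφ2=-0.75704112, x=cosφ1·sinφ2-sinφ1·cosφ2·cosΔλ=-0.49634661; θ=atan2(y, x)=-123.2505° <0 so +360° → 236.7495° ≈ 236.7°
Leg 3: φ1=-0.6216322, φ2=-1.0510512, Δφ=-0.4294191, Δλ=-0.2107241 rad; a=sin²(Δφ/2)+cosφ1·cosφ2·sin²(Δλ/2)=0.0498616288; c=2·atan2(√a, √(1-a))=0.450391504; dist=6371·c=2869.444 ≈ 2869.4 km; running total=27433.0 km
Leg 3 bearing: y=sinΔλ·cosφ2=-0.10388515, x=cosφ1·sinφ2-sinφ1·cosφ2·cosΔλ=-0.42274066; θ=atan2(y, x)=-166.1936° <0 so +360° → 193.8064° ≈ 193.8°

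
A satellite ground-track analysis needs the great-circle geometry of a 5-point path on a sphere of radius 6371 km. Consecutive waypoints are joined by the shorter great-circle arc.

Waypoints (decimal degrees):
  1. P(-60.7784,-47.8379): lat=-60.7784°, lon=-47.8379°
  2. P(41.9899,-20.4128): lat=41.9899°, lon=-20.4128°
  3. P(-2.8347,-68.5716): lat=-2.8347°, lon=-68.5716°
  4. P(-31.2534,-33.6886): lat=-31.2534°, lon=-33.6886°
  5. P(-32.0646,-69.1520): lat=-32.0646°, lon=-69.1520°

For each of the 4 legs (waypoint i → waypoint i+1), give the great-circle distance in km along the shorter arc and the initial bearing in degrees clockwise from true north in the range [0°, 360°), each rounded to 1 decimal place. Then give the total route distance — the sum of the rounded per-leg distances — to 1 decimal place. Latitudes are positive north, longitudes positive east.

Leg 1: φ1=-1.0607832, φ2=0.7328620, Δφ=1.7936452, Δλ=0.4786583 rad; a=sin²(Δφ/2)+cosφ1·cosφ2·sin²(Δλ/2)=0.6308942967; c=2·atan2(√a, √(1-a))=1.835671289; dist=6371·c=11695.062 ≈ 11695.1 km; running total=11695.1 km
Leg 1 bearing: y=sinΔλ·cosφ2=0.34233841, x=cosφ1·sinφ2-sinφ1·cosφ2·cosΔλ=0.90236974; θ=atan2(y, x)=20.7756° ≈ 20.8°
Leg 2: φ1=0.7328620, φ2=-0.0494748, Δφ=-0.7823369, Δλ=-0.8405296 rad; a=sin²(Δφ/2)+cosφ1·cosφ2·sin²(Δλ/2)=0.2689423841; c=2·atan2(√a, √(1-a))=1.090417419; dist=6371·c=6947.049 ≈ 6947.0 km; running total=18642.1 km
Leg 2 bearing: y=sinΔλ·cosφ2=-0.74408492, x=cosφ1·sinφ2-sinφ1·cosφ2·cosΔλ=-0.48248020; θ=atan2(y, x)=-122.9602° <0 so +360° → 237.0398° ≈ 237.0°
Leg 3: φ1=-0.0494748, φ2=-0.5454747, Δφ=-0.4959999, Δλ=0.6088232 rad; a=sin²(Δφ/2)+cosφ1·cosφ2·sin²(Δλ/2)=0.1369612094; c=2·atan2(√a, √(1-a))=0.758196093; dist=6371·c=4830.467 ≈ 4830.5 km; running total=23472.6 km
Leg 3 bearing: y=sinΔλ·cosφ2=0.48890863, x=cosφ1·sinφ2-sinφ1·cosφ2·cosΔλ=-0.48350770; θ=atan2(y, x)=134.6818° ≈ 134.7°
Leg 4: φ1=-0.5454747, φ2=-0.5596328, Δφ=-0.0141581, Δλ=-0.6189531 rad; a=sin²(Δφ/2)+cosφ1·cosφ2·sin²(Δλ/2)=0.0672495789; c=2·atan2(√a, √(1-a))=0.524646947; dist=6371·c=3342.526 ≈ 3342.5 km; running total=26815.1 km
Leg 4 bearing: y=sinΔλ·cosφ2=-0.49167595, x=cosφ1·sinφ2-sinφ1·cosφ2·cosΔλ=-0.09572383; θ=atan2(y, x)=-101.0170° <0 so +360° → 258.9830° ≈ 259.0°

Leg 1: dist=11695.1 km, bearing=20.8°
Leg 2: dist=6947.0 km, bearing=237.0°
Leg 3: dist=4830.5 km, bearing=134.7°
Leg 4: dist=3342.5 km, bearing=259.0°
Total: 26815.1 km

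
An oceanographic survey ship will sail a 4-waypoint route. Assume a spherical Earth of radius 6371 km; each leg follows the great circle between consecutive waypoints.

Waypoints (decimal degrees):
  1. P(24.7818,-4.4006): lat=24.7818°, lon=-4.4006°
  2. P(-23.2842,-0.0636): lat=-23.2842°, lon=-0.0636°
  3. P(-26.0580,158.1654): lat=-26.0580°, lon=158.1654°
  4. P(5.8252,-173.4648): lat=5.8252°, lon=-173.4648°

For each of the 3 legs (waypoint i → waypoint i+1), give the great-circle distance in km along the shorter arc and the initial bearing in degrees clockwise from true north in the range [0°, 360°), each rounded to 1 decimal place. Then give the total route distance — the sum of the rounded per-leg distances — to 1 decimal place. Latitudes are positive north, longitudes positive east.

Leg 1: φ1=0.4325240, φ2=-0.4063860, Δφ=-0.8389100, Δλ=0.0756949 rad; a=sin²(Δφ/2)+cosφ1·cosφ2·sin²(Δλ/2)=0.1670569679; c=2·atan2(√a, √(1-a))=0.842115469; dist=6371·c=5365.118 ≈ 5365.1 km; running total=5365.1 km
Leg 1 bearing: y=sinΔλ·cosφ2=0.06946361, x=cosφ1·sinφ2-sinφ1·cosφ2·cosΔλ=-0.74281260; θ=atan2(y, x)=174.6576° ≈ 174.7°
Leg 2: φ1=-0.4063860, φ2=-0.4547979, Δφ=-0.0484119, Δλ=2.7616170 rad; a=sin²(Δφ/2)+cosφ1·cosφ2·sin²(Δλ/2)=0.7963412444; c=2·atan2(√a, √(1-a))=2.205181582; dist=6371·c=14049.212 ≈ 14049.2 km; running total=19414.3 km
Leg 2 bearing: y=sinΔλ·cosφ2=0.33319601, x=cosφ1·sinφ2-sinφ1·cosφ2·cosΔλ=-0.73328568; θ=atan2(y, x)=155.5635° ≈ 155.6°
Leg 3: φ1=-0.4547979, φ2=0.1016689, Δφ=0.5564668, Δλ=-5.7880389 rad; a=sin²(Δφ/2)+cosφ1·cosφ2·sin²(Δλ/2)=0.1291044218; c=2·atan2(√a, √(1-a))=0.735059046; dist=6371·c=4683.061 ≈ 4683.1 km; running total=24097.4 km
Leg 3 bearing: y=sinΔλ·cosφ2=0.47270684, x=cosφ1·sinφ2-sinφ1·cosφ2·cosΔλ=0.47570382; θ=atan2(y, x)=44.8189° ≈ 44.8°

Leg 1: dist=5365.1 km, bearing=174.7°
Leg 2: dist=14049.2 km, bearing=155.6°
Leg 3: dist=4683.1 km, bearing=44.8°
Total: 24097.4 km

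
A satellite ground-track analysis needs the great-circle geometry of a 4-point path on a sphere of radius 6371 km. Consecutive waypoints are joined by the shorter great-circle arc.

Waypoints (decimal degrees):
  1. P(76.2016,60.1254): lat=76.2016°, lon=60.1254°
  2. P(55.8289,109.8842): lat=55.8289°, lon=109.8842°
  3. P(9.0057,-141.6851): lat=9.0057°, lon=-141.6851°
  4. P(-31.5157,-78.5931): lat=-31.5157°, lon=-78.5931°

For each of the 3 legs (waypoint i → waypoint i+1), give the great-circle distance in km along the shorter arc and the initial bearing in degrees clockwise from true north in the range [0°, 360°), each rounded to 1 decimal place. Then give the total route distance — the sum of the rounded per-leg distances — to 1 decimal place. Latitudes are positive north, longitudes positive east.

Leg 1: φ1=1.3299688, φ2=0.9743981, Δφ=-0.3555707, Δλ=0.8684549 rad; a=sin²(Δφ/2)+cosφ1·cosφ2·sin²(Δλ/2)=0.0549866484; c=2·atan2(√a, √(1-a))=0.473392589; dist=6371·c=3015.984 ≈ 3016.0 km; running total=3016.0 km
Leg 1 bearing: y=sinΔλ·cosφ2=0.42873756, x=cosφ1·sinφ2-sinφ1·cosφ2·cosΔλ=-0.15503733; θ=atan2(y, x)=109.8807° ≈ 109.9°
Leg 2: φ1=0.9743981, φ2=0.1571791, Δφ=-0.8172190, Δλ=-4.3907126 rad; a=sin²(Δφ/2)+cosφ1·cosφ2·sin²(Δλ/2)=0.5229381834; c=2·atan2(√a, √(1-a))=1.616688801; dist=6371·c=10299.924 ≈ 10299.9 km; running total=13315.9 km
Leg 2 bearing: y=sinΔλ·cosφ2=0.93701182, x=cosφ1·sinφ2-sinφ1·cosφ2·cosΔλ=0.34627186; θ=atan2(y, x)=69.7183° ≈ 69.7°
Leg 3: φ1=0.1571791, φ2=-0.5500527, Δφ=-0.7072318, Δλ=1.1011631 rad; a=sin²(Δφ/2)+cosφ1·cosφ2·sin²(Δλ/2)=0.3503876203; c=2·atan2(√a, √(1-a))=1.266916242; dist=6371·c=8071.523 ≈ 8071.5 km; running total=21387.4 km
Leg 3 bearing: y=sinΔλ·cosφ2=0.76020082, x=cosφ1·sinφ2-sinφ1·cosφ2·cosΔλ=-0.57667951; θ=atan2(y, x)=127.1835° ≈ 127.2°

Leg 1: dist=3016.0 km, bearing=109.9°
Leg 2: dist=10299.9 km, bearing=69.7°
Leg 3: dist=8071.5 km, bearing=127.2°
Total: 21387.4 km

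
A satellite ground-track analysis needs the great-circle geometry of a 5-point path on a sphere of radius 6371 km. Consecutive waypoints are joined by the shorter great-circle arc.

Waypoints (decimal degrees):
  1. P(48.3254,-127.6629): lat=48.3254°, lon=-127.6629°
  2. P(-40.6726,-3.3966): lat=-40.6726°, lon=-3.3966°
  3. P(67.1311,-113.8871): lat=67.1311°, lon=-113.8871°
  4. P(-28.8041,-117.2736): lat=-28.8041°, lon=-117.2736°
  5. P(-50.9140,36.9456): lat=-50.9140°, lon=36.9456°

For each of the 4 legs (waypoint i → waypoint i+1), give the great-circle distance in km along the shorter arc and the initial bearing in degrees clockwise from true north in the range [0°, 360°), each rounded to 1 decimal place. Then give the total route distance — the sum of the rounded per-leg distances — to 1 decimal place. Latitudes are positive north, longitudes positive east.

Leg 1: dist=15614.0 km, bearing=100.3°
Leg 2: dist=14980.6 km, bearing=329.2°
Leg 3: dist=10671.3 km, bearing=183.0°
Leg 4: dist=10796.4 km, bearing=164.0°
Total: 52062.3 km

Leg 1: φ1=0.8434373, φ2=-0.7098708, Δφ=-1.5533081, Δλ=2.1688561 rad; a=sin²(Δφ/2)+cosφ1·cosφ2·sin²(Δλ/2)=0.8853692964; c=2·atan2(√a, √(1-a))=2.450795878; dist=6371·c=15614.021 ≈ 15614.0 km; running total=15614.0 km
Leg 1 bearing: y=sinΔλ·cosφ2=0.62680231, x=cosφ1·sinφ2-sinφ1·cosφ2·cosΔλ=-0.11437172; θ=atan2(y, x)=100.3409° ≈ 100.3°
Leg 2: φ1=-0.7098708, φ2=1.1716587, Δφ=1.8815295, Δλ=-1.9284230 rad; a=sin²(Δφ/2)+cosφ1·cosφ2·sin²(Δλ/2)=0.8518424954; c=2·atan2(√a, √(1-a))=2.351366982; dist=6371·c=14980.559 ≈ 14980.6 km; running total=30594.6 km
Leg 2 bearing: y=sinΔλ·cosφ2=-0.36403574, x=cosφ1·sinφ2-sinφ1·cosφ2·cosΔλ=0.61016835; θ=atan2(y, x)=-30.8209° <0 so +360° → 329.1791° ≈ 329.2°
Leg 3: φ1=1.1716587, φ2=-0.5027264, Δφ=-1.6743851, Δλ=-0.0591056 rad; a=sin²(Δφ/2)+cosφ1·cosφ2·sin²(Δλ/2)=0.5519991396; c=2·atan2(√a, √(1-a))=1.674982992; dist=6371·c=10671.317 ≈ 10671.3 km; running total=41265.9 km
Leg 3 bearing: y=sinΔλ·cosφ2=-0.05176242, x=cosφ1·sinφ2-sinφ1·cosφ2·cosΔλ=-0.99322959; θ=atan2(y, x)=-177.0167° <0 so +360° → 182.9833° ≈ 183.0°
Leg 4: φ1=-0.5027264, φ2=-0.8886169, Δφ=-0.3858906, Δλ=2.6916328 rad; a=sin²(Δφ/2)+cosφ1·cosφ2·sin²(Δλ/2)=0.5617501529; c=2·atan2(√a, √(1-a))=1.694612752; dist=6371·c=10796.378 ≈ 10796.4 km; running total=52062.3 km
Leg 4 bearing: y=sinΔλ·cosφ2=0.27421695, x=cosφ1·sinφ2-sinφ1·cosφ2·cosΔλ=-0.95370474; θ=atan2(y, x)=163.9586° ≈ 164.0°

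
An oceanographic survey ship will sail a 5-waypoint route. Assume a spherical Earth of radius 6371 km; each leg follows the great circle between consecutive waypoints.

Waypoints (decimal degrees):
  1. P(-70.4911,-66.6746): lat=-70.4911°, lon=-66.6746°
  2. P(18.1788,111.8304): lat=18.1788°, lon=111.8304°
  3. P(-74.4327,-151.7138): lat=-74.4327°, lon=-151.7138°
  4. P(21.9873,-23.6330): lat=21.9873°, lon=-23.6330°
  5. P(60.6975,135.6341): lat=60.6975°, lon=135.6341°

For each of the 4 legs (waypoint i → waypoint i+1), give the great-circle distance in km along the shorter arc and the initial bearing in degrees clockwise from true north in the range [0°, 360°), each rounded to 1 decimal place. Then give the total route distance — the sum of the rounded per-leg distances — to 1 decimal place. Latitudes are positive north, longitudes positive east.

Leg 1: dist=14197.4 km, bearing=178.2°
Leg 2: dist=12144.8 km, bearing=163.6°
Leg 3: dist=13448.0 km, bearing=121.7°
Leg 4: dist=10632.5 km, bearing=10.0°
Total: 50422.7 km

Leg 1: φ1=-1.2303018, φ2=0.3172799, Δφ=1.5475817, Δλ=3.1155000 rad; a=sin²(Δφ/2)+cosφ1·cosφ2·sin²(Δλ/2)=0.8056245839; c=2·atan2(√a, √(1-a))=2.228434309; dist=6371·c=14197.355 ≈ 14197.4 km; running total=14197.4 km
Leg 1 bearing: y=sinΔλ·cosφ2=0.02478751, x=cosφ1·sinφ2-sinφ1·cosφ2·cosΔλ=-0.79104996; θ=atan2(y, x)=178.2052° ≈ 178.2°
Leg 2: φ1=0.3172799, φ2=-1.2990957, Δφ=-1.6163756, Δλ=-4.5997140 rad; a=sin²(Δφ/2)+cosφ1·cosφ2·sin²(Δλ/2)=0.6646035604; c=2·atan2(√a, √(1-a))=1.906260094; dist=6371·c=12144.783 ≈ 12144.8 km; running total=26342.2 km
Leg 2 bearing: y=sinΔλ·cosφ2=0.26666831, x=cosφ1·sinφ2-sinφ1·cosφ2·cosΔλ=-0.90582045; θ=atan2(y, x)=163.5959° ≈ 163.6°
Leg 3: φ1=-1.2990957, φ2=0.3837508, Δφ=1.6828465, Δλ=2.2354317 rad; a=sin²(Δφ/2)+cosφ1·cosφ2·sin²(Δλ/2)=0.7570753317; c=2·atan2(√a, √(1-a))=2.110813433; dist=6371·c=13447.992 ≈ 13448.0 km; running total=39790.2 km
Leg 3 bearing: y=sinΔλ·cosφ2=0.72989046, x=cosφ1·sinφ2-sinφ1·cosφ2·cosΔλ=-0.45045422; θ=atan2(y, x)=121.6809° ≈ 121.7°
Leg 4: φ1=0.3837508, φ2=1.0593712, Δφ=0.6756204, Δλ=2.7797353 rad; a=sin²(Δφ/2)+cosφ1·cosφ2·sin²(Δλ/2)=0.5489692755; c=2·atan2(√a, √(1-a))=1.668892128; dist=6371·c=10632.512 ≈ 10632.5 km; running total=50422.7 km
Leg 4 bearing: y=sinΔλ·cosφ2=0.17326070, x=cosφ1·sinφ2-sinφ1·cosφ2·cosΔλ=0.97999427; θ=atan2(y, x)=10.0262° ≈ 10.0°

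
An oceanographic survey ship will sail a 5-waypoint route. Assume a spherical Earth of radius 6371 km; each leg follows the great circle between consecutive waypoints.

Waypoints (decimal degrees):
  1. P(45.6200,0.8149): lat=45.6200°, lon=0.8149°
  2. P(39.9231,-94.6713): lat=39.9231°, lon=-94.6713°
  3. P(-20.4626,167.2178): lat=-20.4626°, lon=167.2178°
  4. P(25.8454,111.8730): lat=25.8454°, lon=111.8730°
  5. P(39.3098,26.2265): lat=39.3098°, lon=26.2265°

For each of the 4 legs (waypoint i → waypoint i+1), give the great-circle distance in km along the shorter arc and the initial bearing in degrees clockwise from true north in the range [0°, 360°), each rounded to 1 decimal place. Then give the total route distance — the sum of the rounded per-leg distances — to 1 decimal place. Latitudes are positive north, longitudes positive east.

Leg 1: φ1=0.7962192, φ2=0.6967895, Δφ=-0.0994297, Δλ=-1.6665486 rad; a=sin²(Δφ/2)+cosφ1·cosφ2·sin²(Δλ/2)=0.2963028687; c=2·atan2(√a, √(1-a))=1.151197337; dist=6371·c=7334.278 ≈ 7334.3 km; running total=7334.3 km
Leg 1 bearing: y=sinΔλ·cosφ2=-0.76339347, x=cosφ1·sinφ2-sinφ1·cosφ2·cosΔλ=0.50125874; θ=atan2(y, x)=-56.7103° <0 so +360° → 303.2897° ≈ 303.3°
Leg 2: φ1=0.6967895, φ2=-0.3571397, Δφ=-1.0539293, Δλ=4.5708271 rad; a=sin²(Δφ/2)+cosφ1·cosφ2·sin²(Δλ/2)=0.6628656295; c=2·atan2(√a, √(1-a))=1.902581393; dist=6371·c=12121.346 ≈ 12121.3 km; running total=19455.6 km
Leg 2 bearing: y=sinΔλ·cosφ2=-0.92752862, x=cosφ1·sinφ2-sinφ1·cosφ2·cosΔλ=-0.18327523; θ=atan2(y, x)=-101.1774° <0 so +360° → 258.8226° ≈ 258.8°
Leg 3: φ1=-0.3571397, φ2=0.4510873, Δφ=0.8082271, Δλ=-0.9659490 rad; a=sin²(Δφ/2)+cosφ1·cosφ2·sin²(Δλ/2)=0.3364690589; c=2·atan2(√a, √(1-a))=1.237603541; dist=6371·c=7884.772 ≈ 7884.8 km; running total=27340.4 km
Leg 3 bearing: y=sinΔλ·cosφ2=-0.74030832, x=cosφ1·sinφ2-sinφ1·cosφ2·cosΔλ=0.58734497; θ=atan2(y, x)=-51.5723° <0 so +360° → 308.4277° ≈ 308.4°
Leg 4: φ1=0.4510873, φ2=0.6860854, Δφ=0.2349981, Δλ=-1.4948134 rad; a=sin²(Δφ/2)+cosφ1·cosφ2·sin²(Δλ/2)=0.3354822877; c=2·atan2(√a, √(1-a))=1.235514386; dist=6371·c=7871.462 ≈ 7871.5 km; running total=35211.9 km
Leg 4 bearing: y=sinΔλ·cosφ2=-0.77149941, x=cosφ1·sinφ2-sinφ1·cosφ2·cosΔλ=0.54454050; θ=atan2(y, x)=-54.7848° <0 so +360° → 305.2152° ≈ 305.2°

Leg 1: dist=7334.3 km, bearing=303.3°
Leg 2: dist=12121.3 km, bearing=258.8°
Leg 3: dist=7884.8 km, bearing=308.4°
Leg 4: dist=7871.5 km, bearing=305.2°
Total: 35211.9 km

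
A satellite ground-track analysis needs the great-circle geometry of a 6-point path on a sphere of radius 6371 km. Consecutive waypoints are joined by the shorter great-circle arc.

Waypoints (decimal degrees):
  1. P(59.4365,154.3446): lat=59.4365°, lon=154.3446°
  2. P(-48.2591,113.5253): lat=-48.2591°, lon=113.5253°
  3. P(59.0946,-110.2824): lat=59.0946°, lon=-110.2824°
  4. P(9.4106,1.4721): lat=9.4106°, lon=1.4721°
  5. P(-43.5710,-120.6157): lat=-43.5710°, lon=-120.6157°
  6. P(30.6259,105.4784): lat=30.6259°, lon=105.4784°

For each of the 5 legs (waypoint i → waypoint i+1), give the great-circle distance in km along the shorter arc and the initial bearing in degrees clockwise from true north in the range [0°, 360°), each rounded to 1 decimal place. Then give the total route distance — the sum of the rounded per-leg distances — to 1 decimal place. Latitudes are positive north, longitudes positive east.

Leg 1: dist=12534.4 km, bearing=208.2°
Leg 2: dist=16957.0 km, bearing=50.3°
Leg 3: dist=10310.3 km, bearing=66.5°
Leg 4: dist=13287.6 km, bearing=224.9°
Leg 5: dist=15743.0 km, bearing=266.1°
Total: 68832.3 km

Leg 1: φ1=1.0373626, φ2=-0.8422802, Δφ=-1.8796428, Δλ=-0.7124312 rad; a=sin²(Δφ/2)+cosφ1·cosφ2·sin²(Δλ/2)=0.6931501626; c=2·atan2(√a, √(1-a))=1.967413494; dist=6371·c=12534.391 ≈ 12534.4 km; running total=12534.4 km
Leg 1 bearing: y=sinΔλ·cosφ2=-0.43519311, x=cosφ1·sinφ2-sinφ1·cosφ2·cosΔλ=-0.81325212; θ=atan2(y, x)=-151.8476° <0 so +360° → 208.1524° ≈ 208.2°
Leg 2: φ1=-0.8422802, φ2=1.0313953, Δφ=1.8736755, Δλ=-3.9061813 rad; a=sin²(Δφ/2)+cosφ1·cosφ2·sin²(Δλ/2)=0.9434974355; c=2·atan2(√a, √(1-a))=2.661592542; dist=6371·c=16957.006 ≈ 16957.0 km; running total=29491.4 km
Leg 2 bearing: y=sinΔλ·cosφ2=0.35554986, x=cosφ1·sinφ2-sinφ1·cosφ2·cosΔλ=0.29465979; θ=atan2(y, x)=50.34996° ≈ 50.3°
Leg 3: φ1=1.0313953, φ2=0.1642460, Δφ=-0.8671494, Δλ=1.9504840 rad; a=sin²(Δφ/2)+cosφ1·cosφ2·sin²(Δλ/2)=0.5237545291; c=2·atan2(√a, √(1-a))=1.618323275; dist=6371·c=10310.338 ≈ 10310.3 km; running total=39801.7 km
Leg 3 bearing: y=sinΔλ·cosφ2=0.91628085, x=cosφ1·sinφ2-sinφ1·cosφ2·cosΔλ=0.39770880; θ=atan2(y, x)=66.5369° ≈ 66.5°
Leg 4: φ1=0.1642460, φ2=-0.7604574, Δφ=-0.9247034, Δλ=-2.1308341 rad; a=sin²(Δφ/2)+cosφ1·cosφ2·sin²(Δλ/2)=0.7461988048; c=2·atan2(√a, √(1-a))=2.085638640; dist=6371·c=13287.604 ≈ 13287.6 km; running total=53089.3 km
Leg 4 bearing: y=sinΔλ·cosφ2=-0.61383943, x=cosφ1·sinφ2-sinφ1·cosφ2·cosΔλ=-0.61704598; θ=atan2(y, x)=-135.1493° <0 so +360° → 224.8507° ≈ 224.9°
Leg 5: φ1=-0.7604574, φ2=0.5345228, Δφ=1.2949802, Δλ=3.9460865 rad; a=sin²(Δφ/2)+cosφ1·cosφ2·sin²(Δλ/2)=0.8917400557; c=2·atan2(√a, √(1-a))=2.471042825; dist=6371·c=15743.014 ≈ 15743.0 km; running total=68832.3 km
Leg 5 bearing: y=sinΔλ·cosφ2=-0.61998131, x=cosφ1·sinφ2-sinφ1·cosφ2·cosΔλ=-0.04221480; θ=atan2(y, x)=-93.8953° <0 so +360° → 266.1047° ≈ 266.1°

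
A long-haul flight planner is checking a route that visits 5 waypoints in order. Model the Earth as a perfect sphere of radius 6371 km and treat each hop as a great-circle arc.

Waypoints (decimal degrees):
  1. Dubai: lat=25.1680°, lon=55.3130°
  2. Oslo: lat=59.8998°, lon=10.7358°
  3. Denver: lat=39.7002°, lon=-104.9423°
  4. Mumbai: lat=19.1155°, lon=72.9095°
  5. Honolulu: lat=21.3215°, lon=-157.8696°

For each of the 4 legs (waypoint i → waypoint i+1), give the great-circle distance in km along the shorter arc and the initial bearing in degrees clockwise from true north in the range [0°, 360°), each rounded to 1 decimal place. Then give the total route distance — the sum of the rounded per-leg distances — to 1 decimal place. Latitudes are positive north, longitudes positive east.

Leg 1: φ1=0.4392645, φ2=1.0454487, Δφ=0.6061843, Δλ=-0.7780189 rad; a=sin²(Δφ/2)+cosφ1·cosφ2·sin²(Δλ/2)=0.1543786571; c=2·atan2(√a, √(1-a))=0.807588997; dist=6371·c=5145.149 ≈ 5145.1 km; running total=5145.1 km
Leg 1 bearing: y=sinΔλ·cosφ2=-0.35199729, x=cosφ1·sinφ2-sinφ1·cosφ2·cosΔλ=0.63109544; θ=atan2(y, x)=-29.1509° <0 so +360° → 330.8491° ≈ 330.8°
Leg 2: φ1=1.0454487, φ2=0.6928992, Δφ=-0.3525495, Δλ=-2.0189637 rad; a=sin²(Δφ/2)+cosφ1·cosφ2·sin²(Δλ/2)=0.3072840722; c=2·atan2(√a, √(1-a))=1.175120534; dist=6371·c=7486.693 ≈ 7486.7 km; running total=12631.8 km
Leg 2 bearing: y=sinΔλ·cosφ2=-0.69341373, x=cosφ1·sinφ2-sinφ1·cosφ2·cosΔλ=0.60878541; θ=atan2(y, x)=-48.7184° <0 so +360° → 311.2816° ≈ 311.3°
Leg 3: φ1=0.6928992, φ2=0.3336284, Δφ=-0.3592708, Δλ=3.1040995 rad; a=sin²(Δφ/2)+cosφ1·cosφ2·sin²(Δλ/2)=0.7586408496; c=2·atan2(√a, √(1-a))=2.114467946; dist=6371·c=13471.275 ≈ 13471.3 km; running total=26103.1 km
Leg 3 bearing: y=sinΔλ·cosφ2=0.03541750, x=cosφ1·sinφ2-sinφ1·cosφ2·cosΔλ=0.85508201; θ=atan2(y, x)=2.3718° ≈ 2.4°
Leg 4: φ1=0.3336284, φ2=0.3721304, Δφ=0.0385020, Δλ=-4.0278551 rad; a=sin²(Δφ/2)+cosφ1·cosφ2·sin²(Δλ/2)=0.7187422665; c=2·atan2(√a, √(1-a))=2.023595721; dist=6371·c=12892.328 ≈ 12892.3 km; running total=38995.4 km
Leg 4 bearing: y=sinΔλ·cosφ2=0.72168848, x=cosφ1·sinφ2-sinφ1·cosφ2·cosΔλ=0.53644479; θ=atan2(y, x)=53.3759° ≈ 53.4°

Leg 1: dist=5145.1 km, bearing=330.8°
Leg 2: dist=7486.7 km, bearing=311.3°
Leg 3: dist=13471.3 km, bearing=2.4°
Leg 4: dist=12892.3 km, bearing=53.4°
Total: 38995.4 km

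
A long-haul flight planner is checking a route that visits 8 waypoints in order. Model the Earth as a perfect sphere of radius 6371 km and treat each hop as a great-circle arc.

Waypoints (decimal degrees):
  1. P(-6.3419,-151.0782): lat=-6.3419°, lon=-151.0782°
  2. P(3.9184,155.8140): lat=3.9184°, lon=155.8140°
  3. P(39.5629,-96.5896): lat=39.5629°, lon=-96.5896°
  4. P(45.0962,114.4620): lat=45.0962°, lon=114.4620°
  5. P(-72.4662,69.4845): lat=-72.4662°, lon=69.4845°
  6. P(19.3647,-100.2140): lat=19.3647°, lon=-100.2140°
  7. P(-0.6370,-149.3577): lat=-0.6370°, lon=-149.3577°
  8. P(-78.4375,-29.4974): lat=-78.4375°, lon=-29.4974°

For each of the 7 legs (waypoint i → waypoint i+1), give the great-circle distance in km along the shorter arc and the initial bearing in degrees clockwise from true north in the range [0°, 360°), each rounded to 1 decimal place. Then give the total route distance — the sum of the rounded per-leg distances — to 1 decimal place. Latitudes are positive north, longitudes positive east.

Leg 1: φ1=-0.1106870, φ2=0.0683890, Δφ=0.1790760, Δλ=5.3562793 rad; a=sin²(Δφ/2)+cosφ1·cosφ2·sin²(Δλ/2)=0.2061527171; c=2·atan2(√a, √(1-a))=0.942589886; dist=6371·c=6005.240 ≈ 6005.2 km; running total=6005.2 km
Leg 1 bearing: y=sinΔλ·cosφ2=-0.79789684, x=cosφ1·sinφ2-sinφ1·cosφ2·cosΔλ=0.13407358; θ=atan2(y, x)=-80.4615° <0 so +360° → 279.5385° ≈ 279.5°
Leg 2: φ1=0.0683890, φ2=0.6905029, Δφ=0.6221139, Δλ=-4.4052739 rad; a=sin²(Δφ/2)+cosφ1·cosφ2·sin²(Δλ/2)=0.5944945415; c=2·atan2(√a, √(1-a))=1.760928902; dist=6371·c=11218.878 ≈ 11218.9 km; running total=17224.1 km
Leg 2 bearing: y=sinΔλ·cosφ2=0.73485395, x=cosφ1·sinφ2-sinφ1·cosφ2·cosΔλ=0.65136227; θ=atan2(y, x)=48.4468° ≈ 48.4°
Leg 3: φ1=0.6905029, φ2=0.7870772, Δφ=0.0965743, Δλ=3.6835453 rad; a=sin²(Δφ/2)+cosφ1·cosφ2·sin²(Δλ/2)=0.5075488169; c=2·atan2(√a, √(1-a))=1.585894534; dist=6371·c=10103.734 ≈ 10103.7 km; running total=27327.8 km
Leg 3 bearing: y=sinΔλ·cosφ2=-0.36411972, x=cosφ1·sinφ2-sinφ1·cosφ2·cosΔλ=0.93122977; θ=atan2(y, x)=-21.3560° <0 so +360° → 338.6440° ≈ 338.6°
Leg 4: φ1=0.7870772, φ2=-1.2647738, Δφ=-2.0518510, Δλ=-0.7850055 rad; a=sin²(Δφ/2)+cosφ1·cosφ2·sin²(Δλ/2)=0.7624725996; c=2·atan2(√a, √(1-a))=2.123447053; dist=6371·c=13528.481 ≈ 13528.5 km; running total=40856.3 km
Leg 4 bearing: y=sinΔλ·cosφ2=-0.21294523, x=cosφ1·sinφ2-sinφ1·cosφ2·cosΔλ=-0.82406727; θ=atan2(y, x)=-165.5113° <0 so +360° → 194.4887° ≈ 194.5°
Leg 5: φ1=-1.2647738, φ2=0.3379778, Δφ=1.6027516, Δλ=-2.9617976 rad; a=sin²(Δφ/2)+cosφ1·cosφ2·sin²(Δλ/2)=0.7979088439; c=2·atan2(√a, √(1-a))=2.209079731; dist=6371·c=14074.047 ≈ 14074.0 km; running total=54930.3 km
Leg 5 bearing: y=sinΔλ·cosφ2=-0.16871116, x=cosφ1·sinφ2-sinφ1·cosφ2·cosΔλ=-0.78519923; θ=atan2(y, x)=-167.8736° <0 so +360° → 192.1264° ≈ 192.1°
Leg 6: φ1=0.3379778, φ2=-0.0111177, Δφ=-0.3490955, Δλ=-0.8577194 rad; a=sin²(Δφ/2)+cosφ1·cosφ2·sin²(Δλ/2)=0.1932841532; c=2·atan2(√a, √(1-a))=0.910397727; dist=6371·c=5800.144 ≈ 5800.1 km; running total=60730.4 km
Leg 6 bearing: y=sinΔλ·cosφ2=-0.75630588, x=cosφ1·sinφ2-sinφ1·cosφ2·cosΔλ=-0.22738287; θ=atan2(y, x)=-106.7334° <0 so +360° → 253.2666° ≈ 253.3°
Leg 7: φ1=-0.0111177, φ2=-1.3689926, Δφ=-1.3578749, Δλ=2.0919569 rad; a=sin²(Δφ/2)+cosφ1·cosφ2·sin²(Δλ/2)=0.5444483836; c=2·atan2(√a, √(1-a))=1.659810599; dist=6371·c=10574.653 ≈ 10574.7 km; running total=71305.1 km
Leg 7 bearing: y=sinΔλ·cosφ2=0.17382715, x=cosφ1·sinφ2-sinφ1·cosφ2·cosΔλ=-0.98075557; θ=atan2(y, x)=169.9494° ≈ 169.9°

Leg 1: dist=6005.2 km, bearing=279.5°
Leg 2: dist=11218.9 km, bearing=48.4°
Leg 3: dist=10103.7 km, bearing=338.6°
Leg 4: dist=13528.5 km, bearing=194.5°
Leg 5: dist=14074.0 km, bearing=192.1°
Leg 6: dist=5800.1 km, bearing=253.3°
Leg 7: dist=10574.7 km, bearing=169.9°
Total: 71305.1 km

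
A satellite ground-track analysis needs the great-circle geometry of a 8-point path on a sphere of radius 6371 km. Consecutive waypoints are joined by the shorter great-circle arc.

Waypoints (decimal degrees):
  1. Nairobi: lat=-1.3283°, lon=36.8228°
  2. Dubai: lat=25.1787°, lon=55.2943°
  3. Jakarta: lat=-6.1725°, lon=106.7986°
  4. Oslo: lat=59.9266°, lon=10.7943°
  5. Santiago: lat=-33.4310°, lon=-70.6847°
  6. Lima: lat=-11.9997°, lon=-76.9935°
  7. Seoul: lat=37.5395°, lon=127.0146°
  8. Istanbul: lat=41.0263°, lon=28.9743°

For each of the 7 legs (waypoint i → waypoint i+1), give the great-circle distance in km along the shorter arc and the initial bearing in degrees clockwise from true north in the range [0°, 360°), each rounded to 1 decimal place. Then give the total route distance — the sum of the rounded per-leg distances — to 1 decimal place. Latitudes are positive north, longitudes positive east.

Leg 1: dist=3555.6 km, bearing=32.8°
Leg 2: dist=6566.0 km, bearing=114.9°
Leg 3: dist=10935.6 km, bearing=329.8°
Leg 4: dist=12732.6 km, bearing=245.1°
Leg 5: dist=2467.8 km, bearing=343.5°
Leg 6: dist=16305.1 km, bearing=324.1°
Leg 7: dist=7957.3 km, bearing=308.1°
Total: 60520.0 km

Leg 1: φ1=-0.0231832, φ2=0.4394512, Δφ=0.4626344, Δλ=0.3223885 rad; a=sin²(Δφ/2)+cosφ1·cosφ2·sin²(Δλ/2)=0.0758656151; c=2·atan2(√a, √(1-a))=0.558088793; dist=6371·c=3555.584 ≈ 3555.6 km; running total=3555.6 km
Leg 1 bearing: y=sinΔλ·cosφ2=0.28672911, x=cosφ1·sinφ2-sinφ1·cosφ2·cosΔλ=0.44522636; θ=atan2(y, x)=32.7818° ≈ 32.8°
Leg 2: φ1=0.4394512, φ2=-0.1077304, Δφ=-0.5471817, Δλ=0.8989196 rad; a=sin²(Δφ/2)+cosφ1·cosφ2·sin²(Δλ/2)=0.2428484146; c=2·atan2(√a, √(1-a))=1.030601402; dist=6371·c=6565.962 ≈ 6566.0 km; running total=10121.6 km
Leg 2 bearing: y=sinΔλ·cosφ2=0.77811758, x=cosφ1·sinφ2-sinφ1·cosφ2·cosΔλ=-0.36059019; θ=atan2(y, x)=114.8636° ≈ 114.9°
Leg 3: φ1=-0.1077304, φ2=1.0459165, Δφ=1.1536469, Δλ=-1.6755911 rad; a=sin²(Δφ/2)+cosφ1·cosφ2·sin²(Δλ/2)=0.5725808365; c=2·atan2(√a, √(1-a))=1.716472701; dist=6371·c=10935.648 ≈ 10935.6 km; running total=21057.2 km
Leg 3 bearing: y=sinΔλ·cosφ2=-0.49835997, x=cosφ1·sinφ2-sinφ1·cosφ2·cosΔλ=0.85473120; θ=atan2(y, x)=-30.2448° <0 so +360° → 329.7552° ≈ 329.8°
Leg 4: φ1=1.0459165, φ2=-0.5834810, Δφ=-1.6293975, Δλ=-1.4220768 rad; a=sin²(Δφ/2)+cosφ1·cosφ2·sin²(Δλ/2)=0.7074012866; c=2·atan2(√a, √(1-a))=1.998522145; dist=6371·c=12732.585 ≈ 12732.6 km; running total=33789.8 km
Leg 4 bearing: y=sinΔλ·cosφ2=-0.82533783, x=cosφ1·sinφ2-sinφ1·cosφ2·cosΔλ=-0.38308785; θ=atan2(y, x)=-114.8988° <0 so +360° → 245.1012° ≈ 245.1°
Leg 5: φ1=-0.5834810, φ2=-0.2094343, Δφ=0.3740467, Δλ=-0.1101093 rad; a=sin²(Δφ/2)+cosφ1·cosφ2·sin²(Δλ/2)=0.0370435873; c=2·atan2(√a, √(1-a))=0.387351284; dist=6371·c=2467.815 ≈ 2467.8 km; running total=36257.6 km
Leg 5 bearing: y=sinΔλ·cosφ2=-0.10748580, x=cosφ1·sinφ2-sinφ1·cosφ2·cosΔλ=0.36212186; θ=atan2(y, x)=-16.5321° <0 so +360° → 343.4679° ≈ 343.5°
Leg 6: φ1=-0.2094343, φ2=0.6551879, Δφ=0.8646221, Δλ=3.5606130 rad; a=sin²(Δφ/2)+cosφ1·cosφ2·sin²(Δλ/2)=0.9175933384; c=2·atan2(√a, √(1-a))=2.559268458; dist=6371·c=16305.099 ≈ 16305.1 km; running total=52562.7 km
Leg 6 bearing: y=sinΔλ·cosφ2=-0.32261750, x=cosφ1·sinφ2-sinφ1·cosφ2·cosΔλ=0.44540000; θ=atan2(y, x)=-35.9170° <0 so +360° → 324.0830° ≈ 324.1°
Leg 7: φ1=0.6551879, φ2=0.7160440, Δφ=0.0608561, Δλ=-1.7111260 rad; a=sin²(Δφ/2)+cosφ1·cosφ2·sin²(Δλ/2)=0.3418580875; c=2·atan2(√a, √(1-a))=1.248986680; dist=6371·c=7957.294 ≈ 7957.3 km; running total=60520.0 km
Leg 7 bearing: y=sinΔλ·cosφ2=-0.74699247, x=cosφ1·sinφ2-sinφ1·cosφ2·cosΔλ=0.58477927; θ=atan2(y, x)=-51.9446° <0 so +360° → 308.0554° ≈ 308.1°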